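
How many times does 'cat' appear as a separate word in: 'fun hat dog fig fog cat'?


Scanning each word for exact match 'cat':
  Word 1: 'fun' -> no
  Word 2: 'hat' -> no
  Word 3: 'dog' -> no
  Word 4: 'fig' -> no
  Word 5: 'fog' -> no
  Word 6: 'cat' -> MATCH
Total matches: 1

1


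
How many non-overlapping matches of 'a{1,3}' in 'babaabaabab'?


Pattern 'a{1,3}' matches between 1 and 3 consecutive a's (greedy).
String: 'babaabaabab'
Finding runs of a's and applying greedy matching:
  Run at pos 1: 'a' (length 1)
  Run at pos 3: 'aa' (length 2)
  Run at pos 6: 'aa' (length 2)
  Run at pos 9: 'a' (length 1)
Matches: ['a', 'aa', 'aa', 'a']
Count: 4

4


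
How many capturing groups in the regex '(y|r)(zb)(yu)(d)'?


To count capturing groups, count each '(' that starts a group.
Pattern: '(y|r)(zb)(yu)(d)'
Walking through the pattern:
  Position 0: '(' -> group #1
  Position 5: '(' -> group #2
  Position 9: '(' -> group #3
  Position 13: '(' -> group #4
Total capturing groups: 4

4


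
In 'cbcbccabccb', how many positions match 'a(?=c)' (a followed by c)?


Lookahead 'a(?=c)' matches 'a' only when followed by 'c'.
String: 'cbcbccabccb'
Checking each position where char is 'a':
  pos 6: 'a' -> no (next='b')
Matching positions: []
Count: 0

0


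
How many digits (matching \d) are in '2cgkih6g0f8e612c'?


\d matches any digit 0-9.
Scanning '2cgkih6g0f8e612c':
  pos 0: '2' -> DIGIT
  pos 6: '6' -> DIGIT
  pos 8: '0' -> DIGIT
  pos 10: '8' -> DIGIT
  pos 12: '6' -> DIGIT
  pos 13: '1' -> DIGIT
  pos 14: '2' -> DIGIT
Digits found: ['2', '6', '0', '8', '6', '1', '2']
Total: 7

7


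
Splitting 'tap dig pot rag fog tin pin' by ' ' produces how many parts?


Splitting by ' ' breaks the string at each occurrence of the separator.
Text: 'tap dig pot rag fog tin pin'
Parts after split:
  Part 1: 'tap'
  Part 2: 'dig'
  Part 3: 'pot'
  Part 4: 'rag'
  Part 5: 'fog'
  Part 6: 'tin'
  Part 7: 'pin'
Total parts: 7

7


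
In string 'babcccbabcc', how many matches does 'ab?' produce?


Pattern 'ab?' matches 'a' optionally followed by 'b'.
String: 'babcccbabcc'
Scanning left to right for 'a' then checking next char:
  Match 1: 'ab' (a followed by b)
  Match 2: 'ab' (a followed by b)
Total matches: 2

2


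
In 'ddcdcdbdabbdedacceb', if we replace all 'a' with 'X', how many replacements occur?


re.sub('a', 'X', text) replaces every occurrence of 'a' with 'X'.
Text: 'ddcdcdbdabbdedacceb'
Scanning for 'a':
  pos 8: 'a' -> replacement #1
  pos 14: 'a' -> replacement #2
Total replacements: 2

2


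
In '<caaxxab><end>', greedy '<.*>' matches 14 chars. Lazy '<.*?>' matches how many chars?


Greedy '<.*>' tries to match as MUCH as possible.
Lazy '<.*?>' tries to match as LITTLE as possible.

String: '<caaxxab><end>'
Greedy '<.*>' starts at first '<' and extends to the LAST '>': '<caaxxab><end>' (14 chars)
Lazy '<.*?>' starts at first '<' and stops at the FIRST '>': '<caaxxab>' (9 chars)

9


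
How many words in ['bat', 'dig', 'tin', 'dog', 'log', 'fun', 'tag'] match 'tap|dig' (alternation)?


Alternation 'tap|dig' matches either 'tap' or 'dig'.
Checking each word:
  'bat' -> no
  'dig' -> MATCH
  'tin' -> no
  'dog' -> no
  'log' -> no
  'fun' -> no
  'tag' -> no
Matches: ['dig']
Count: 1

1


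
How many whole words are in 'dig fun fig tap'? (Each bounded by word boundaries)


Word boundaries (\b) mark the start/end of each word.
Text: 'dig fun fig tap'
Splitting by whitespace:
  Word 1: 'dig'
  Word 2: 'fun'
  Word 3: 'fig'
  Word 4: 'tap'
Total whole words: 4

4


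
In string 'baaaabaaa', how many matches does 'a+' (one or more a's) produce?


Pattern 'a+' matches one or more consecutive a's.
String: 'baaaabaaa'
Scanning for runs of a:
  Match 1: 'aaaa' (length 4)
  Match 2: 'aaa' (length 3)
Total matches: 2

2


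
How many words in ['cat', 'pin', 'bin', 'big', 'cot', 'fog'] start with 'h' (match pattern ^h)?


Pattern ^h anchors to start of word. Check which words begin with 'h':
  'cat' -> no
  'pin' -> no
  'bin' -> no
  'big' -> no
  'cot' -> no
  'fog' -> no
Matching words: []
Count: 0

0


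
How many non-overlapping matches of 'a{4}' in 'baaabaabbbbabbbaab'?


Pattern 'a{4}' matches exactly 4 consecutive a's (greedy, non-overlapping).
String: 'baaabaabbbbabbbaab'
Scanning for runs of a's:
  Run at pos 1: 'aaa' (length 3) -> 0 match(es)
  Run at pos 5: 'aa' (length 2) -> 0 match(es)
  Run at pos 11: 'a' (length 1) -> 0 match(es)
  Run at pos 15: 'aa' (length 2) -> 0 match(es)
Matches found: []
Total: 0

0


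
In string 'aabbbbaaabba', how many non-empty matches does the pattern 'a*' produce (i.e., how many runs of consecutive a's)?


Pattern 'a*' matches zero or more a's. We want non-empty runs of consecutive a's.
String: 'aabbbbaaabba'
Walking through the string to find runs of a's:
  Run 1: positions 0-1 -> 'aa'
  Run 2: positions 6-8 -> 'aaa'
  Run 3: positions 11-11 -> 'a'
Non-empty runs found: ['aa', 'aaa', 'a']
Count: 3

3


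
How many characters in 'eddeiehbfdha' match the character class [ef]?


Character class [ef] matches any of: {e, f}
Scanning string 'eddeiehbfdha' character by character:
  pos 0: 'e' -> MATCH
  pos 1: 'd' -> no
  pos 2: 'd' -> no
  pos 3: 'e' -> MATCH
  pos 4: 'i' -> no
  pos 5: 'e' -> MATCH
  pos 6: 'h' -> no
  pos 7: 'b' -> no
  pos 8: 'f' -> MATCH
  pos 9: 'd' -> no
  pos 10: 'h' -> no
  pos 11: 'a' -> no
Total matches: 4

4


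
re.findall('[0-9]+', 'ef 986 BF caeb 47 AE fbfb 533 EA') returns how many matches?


Pattern '[0-9]+' finds one or more digits.
Text: 'ef 986 BF caeb 47 AE fbfb 533 EA'
Scanning for matches:
  Match 1: '986'
  Match 2: '47'
  Match 3: '533'
Total matches: 3

3


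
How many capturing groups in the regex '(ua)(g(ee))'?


To count capturing groups, count each '(' that starts a group.
Pattern: '(ua)(g(ee))'
Walking through the pattern:
  Position 0: '(' -> group #1
  Position 4: '(' -> group #2
  Position 6: '(' -> group #3
Total capturing groups: 3

3


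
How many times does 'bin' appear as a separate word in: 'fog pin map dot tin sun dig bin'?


Scanning each word for exact match 'bin':
  Word 1: 'fog' -> no
  Word 2: 'pin' -> no
  Word 3: 'map' -> no
  Word 4: 'dot' -> no
  Word 5: 'tin' -> no
  Word 6: 'sun' -> no
  Word 7: 'dig' -> no
  Word 8: 'bin' -> MATCH
Total matches: 1

1


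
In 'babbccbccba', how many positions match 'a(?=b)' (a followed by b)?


Lookahead 'a(?=b)' matches 'a' only when followed by 'b'.
String: 'babbccbccba'
Checking each position where char is 'a':
  pos 1: 'a' -> MATCH (next='b')
Matching positions: [1]
Count: 1

1


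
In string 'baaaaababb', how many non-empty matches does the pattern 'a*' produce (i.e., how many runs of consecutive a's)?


Pattern 'a*' matches zero or more a's. We want non-empty runs of consecutive a's.
String: 'baaaaababb'
Walking through the string to find runs of a's:
  Run 1: positions 1-5 -> 'aaaaa'
  Run 2: positions 7-7 -> 'a'
Non-empty runs found: ['aaaaa', 'a']
Count: 2

2


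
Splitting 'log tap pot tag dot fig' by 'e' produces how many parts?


Splitting by 'e' breaks the string at each occurrence of the separator.
Text: 'log tap pot tag dot fig'
Parts after split:
  Part 1: 'log tap pot tag dot fig'
Total parts: 1

1


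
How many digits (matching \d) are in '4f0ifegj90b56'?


\d matches any digit 0-9.
Scanning '4f0ifegj90b56':
  pos 0: '4' -> DIGIT
  pos 2: '0' -> DIGIT
  pos 8: '9' -> DIGIT
  pos 9: '0' -> DIGIT
  pos 11: '5' -> DIGIT
  pos 12: '6' -> DIGIT
Digits found: ['4', '0', '9', '0', '5', '6']
Total: 6

6


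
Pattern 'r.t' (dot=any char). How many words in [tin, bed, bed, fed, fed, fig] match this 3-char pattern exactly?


Pattern 'r.t' means: starts with 'r', any single char, ends with 't'.
Checking each word (must be exactly 3 chars):
  'tin' (len=3): no
  'bed' (len=3): no
  'bed' (len=3): no
  'fed' (len=3): no
  'fed' (len=3): no
  'fig' (len=3): no
Matching words: []
Total: 0

0


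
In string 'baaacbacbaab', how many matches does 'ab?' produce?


Pattern 'ab?' matches 'a' optionally followed by 'b'.
String: 'baaacbacbaab'
Scanning left to right for 'a' then checking next char:
  Match 1: 'a' (a not followed by b)
  Match 2: 'a' (a not followed by b)
  Match 3: 'a' (a not followed by b)
  Match 4: 'a' (a not followed by b)
  Match 5: 'a' (a not followed by b)
  Match 6: 'ab' (a followed by b)
Total matches: 6

6


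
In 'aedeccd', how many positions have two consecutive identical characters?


Looking for consecutive identical characters in 'aedeccd':
  pos 0-1: 'a' vs 'e' -> different
  pos 1-2: 'e' vs 'd' -> different
  pos 2-3: 'd' vs 'e' -> different
  pos 3-4: 'e' vs 'c' -> different
  pos 4-5: 'c' vs 'c' -> MATCH ('cc')
  pos 5-6: 'c' vs 'd' -> different
Consecutive identical pairs: ['cc']
Count: 1

1


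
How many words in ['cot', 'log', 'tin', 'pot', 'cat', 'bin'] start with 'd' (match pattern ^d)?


Pattern ^d anchors to start of word. Check which words begin with 'd':
  'cot' -> no
  'log' -> no
  'tin' -> no
  'pot' -> no
  'cat' -> no
  'bin' -> no
Matching words: []
Count: 0

0


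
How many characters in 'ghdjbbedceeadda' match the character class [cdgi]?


Character class [cdgi] matches any of: {c, d, g, i}
Scanning string 'ghdjbbedceeadda' character by character:
  pos 0: 'g' -> MATCH
  pos 1: 'h' -> no
  pos 2: 'd' -> MATCH
  pos 3: 'j' -> no
  pos 4: 'b' -> no
  pos 5: 'b' -> no
  pos 6: 'e' -> no
  pos 7: 'd' -> MATCH
  pos 8: 'c' -> MATCH
  pos 9: 'e' -> no
  pos 10: 'e' -> no
  pos 11: 'a' -> no
  pos 12: 'd' -> MATCH
  pos 13: 'd' -> MATCH
  pos 14: 'a' -> no
Total matches: 6

6


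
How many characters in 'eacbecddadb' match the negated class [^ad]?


Negated class [^ad] matches any char NOT in {a, d}
Scanning 'eacbecddadb':
  pos 0: 'e' -> MATCH
  pos 1: 'a' -> no (excluded)
  pos 2: 'c' -> MATCH
  pos 3: 'b' -> MATCH
  pos 4: 'e' -> MATCH
  pos 5: 'c' -> MATCH
  pos 6: 'd' -> no (excluded)
  pos 7: 'd' -> no (excluded)
  pos 8: 'a' -> no (excluded)
  pos 9: 'd' -> no (excluded)
  pos 10: 'b' -> MATCH
Total matches: 6

6


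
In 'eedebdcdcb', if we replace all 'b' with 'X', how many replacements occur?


re.sub('b', 'X', text) replaces every occurrence of 'b' with 'X'.
Text: 'eedebdcdcb'
Scanning for 'b':
  pos 4: 'b' -> replacement #1
  pos 9: 'b' -> replacement #2
Total replacements: 2

2


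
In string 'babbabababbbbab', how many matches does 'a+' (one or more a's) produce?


Pattern 'a+' matches one or more consecutive a's.
String: 'babbabababbbbab'
Scanning for runs of a:
  Match 1: 'a' (length 1)
  Match 2: 'a' (length 1)
  Match 3: 'a' (length 1)
  Match 4: 'a' (length 1)
  Match 5: 'a' (length 1)
Total matches: 5

5


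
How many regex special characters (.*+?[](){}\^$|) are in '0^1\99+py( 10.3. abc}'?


Regex special characters are: . * + ? [ ] ( ) { } \ ^ $ |
Scanning '0^1\99+py( 10.3. abc}':
  pos 1: '^' -> SPECIAL
  pos 3: '\' -> SPECIAL
  pos 6: '+' -> SPECIAL
  pos 9: '(' -> SPECIAL
  pos 13: '.' -> SPECIAL
  pos 15: '.' -> SPECIAL
  pos 20: '}' -> SPECIAL
Special chars found: ['^', '\\', '+', '(', '.', '.', '}']
Total: 7

7


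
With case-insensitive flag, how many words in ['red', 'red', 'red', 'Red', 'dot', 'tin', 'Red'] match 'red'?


Case-insensitive matching: compare each word's lowercase form to 'red'.
  'red' -> lower='red' -> MATCH
  'red' -> lower='red' -> MATCH
  'red' -> lower='red' -> MATCH
  'Red' -> lower='red' -> MATCH
  'dot' -> lower='dot' -> no
  'tin' -> lower='tin' -> no
  'Red' -> lower='red' -> MATCH
Matches: ['red', 'red', 'red', 'Red', 'Red']
Count: 5

5


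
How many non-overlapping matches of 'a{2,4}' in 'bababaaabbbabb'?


Pattern 'a{2,4}' matches between 2 and 4 consecutive a's (greedy).
String: 'bababaaabbbabb'
Finding runs of a's and applying greedy matching:
  Run at pos 1: 'a' (length 1)
  Run at pos 3: 'a' (length 1)
  Run at pos 5: 'aaa' (length 3)
  Run at pos 11: 'a' (length 1)
Matches: ['aaa']
Count: 1

1


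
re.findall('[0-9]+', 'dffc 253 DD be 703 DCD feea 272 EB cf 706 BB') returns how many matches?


Pattern '[0-9]+' finds one or more digits.
Text: 'dffc 253 DD be 703 DCD feea 272 EB cf 706 BB'
Scanning for matches:
  Match 1: '253'
  Match 2: '703'
  Match 3: '272'
  Match 4: '706'
Total matches: 4

4


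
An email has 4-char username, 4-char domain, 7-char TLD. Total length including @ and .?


An email address has format: username@domain.tld
Username length: 4
'@' character: 1
Domain length: 4
'.' character: 1
TLD length: 7
Total = 4 + 1 + 4 + 1 + 7 = 17

17


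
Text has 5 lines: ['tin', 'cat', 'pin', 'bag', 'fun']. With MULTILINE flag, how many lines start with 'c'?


With MULTILINE flag, ^ matches the start of each line.
Lines: ['tin', 'cat', 'pin', 'bag', 'fun']
Checking which lines start with 'c':
  Line 1: 'tin' -> no
  Line 2: 'cat' -> MATCH
  Line 3: 'pin' -> no
  Line 4: 'bag' -> no
  Line 5: 'fun' -> no
Matching lines: ['cat']
Count: 1

1


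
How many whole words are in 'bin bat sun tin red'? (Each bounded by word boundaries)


Word boundaries (\b) mark the start/end of each word.
Text: 'bin bat sun tin red'
Splitting by whitespace:
  Word 1: 'bin'
  Word 2: 'bat'
  Word 3: 'sun'
  Word 4: 'tin'
  Word 5: 'red'
Total whole words: 5

5


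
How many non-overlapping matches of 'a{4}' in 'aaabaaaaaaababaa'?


Pattern 'a{4}' matches exactly 4 consecutive a's (greedy, non-overlapping).
String: 'aaabaaaaaaababaa'
Scanning for runs of a's:
  Run at pos 0: 'aaa' (length 3) -> 0 match(es)
  Run at pos 4: 'aaaaaaa' (length 7) -> 1 match(es)
  Run at pos 12: 'a' (length 1) -> 0 match(es)
  Run at pos 14: 'aa' (length 2) -> 0 match(es)
Matches found: ['aaaa']
Total: 1

1


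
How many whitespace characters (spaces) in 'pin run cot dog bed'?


\s matches whitespace characters (spaces, tabs, etc.).
Text: 'pin run cot dog bed'
This text has 5 words separated by spaces.
Number of spaces = number of words - 1 = 5 - 1 = 4

4


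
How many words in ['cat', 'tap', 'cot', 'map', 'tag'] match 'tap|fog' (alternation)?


Alternation 'tap|fog' matches either 'tap' or 'fog'.
Checking each word:
  'cat' -> no
  'tap' -> MATCH
  'cot' -> no
  'map' -> no
  'tag' -> no
Matches: ['tap']
Count: 1

1


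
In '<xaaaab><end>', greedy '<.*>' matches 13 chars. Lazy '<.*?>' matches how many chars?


Greedy '<.*>' tries to match as MUCH as possible.
Lazy '<.*?>' tries to match as LITTLE as possible.

String: '<xaaaab><end>'
Greedy '<.*>' starts at first '<' and extends to the LAST '>': '<xaaaab><end>' (13 chars)
Lazy '<.*?>' starts at first '<' and stops at the FIRST '>': '<xaaaab>' (8 chars)

8


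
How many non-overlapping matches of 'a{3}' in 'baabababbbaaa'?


Pattern 'a{3}' matches exactly 3 consecutive a's (greedy, non-overlapping).
String: 'baabababbbaaa'
Scanning for runs of a's:
  Run at pos 1: 'aa' (length 2) -> 0 match(es)
  Run at pos 4: 'a' (length 1) -> 0 match(es)
  Run at pos 6: 'a' (length 1) -> 0 match(es)
  Run at pos 10: 'aaa' (length 3) -> 1 match(es)
Matches found: ['aaa']
Total: 1

1


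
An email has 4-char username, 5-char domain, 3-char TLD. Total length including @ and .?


An email address has format: username@domain.tld
Username length: 4
'@' character: 1
Domain length: 5
'.' character: 1
TLD length: 3
Total = 4 + 1 + 5 + 1 + 3 = 14

14


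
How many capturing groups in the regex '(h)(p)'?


To count capturing groups, count each '(' that starts a group.
Pattern: '(h)(p)'
Walking through the pattern:
  Position 0: '(' -> group #1
  Position 3: '(' -> group #2
Total capturing groups: 2

2


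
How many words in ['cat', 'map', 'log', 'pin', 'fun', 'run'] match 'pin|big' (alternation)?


Alternation 'pin|big' matches either 'pin' or 'big'.
Checking each word:
  'cat' -> no
  'map' -> no
  'log' -> no
  'pin' -> MATCH
  'fun' -> no
  'run' -> no
Matches: ['pin']
Count: 1

1


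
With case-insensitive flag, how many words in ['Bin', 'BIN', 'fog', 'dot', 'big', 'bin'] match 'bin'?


Case-insensitive matching: compare each word's lowercase form to 'bin'.
  'Bin' -> lower='bin' -> MATCH
  'BIN' -> lower='bin' -> MATCH
  'fog' -> lower='fog' -> no
  'dot' -> lower='dot' -> no
  'big' -> lower='big' -> no
  'bin' -> lower='bin' -> MATCH
Matches: ['Bin', 'BIN', 'bin']
Count: 3

3


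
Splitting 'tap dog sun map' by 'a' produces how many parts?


Splitting by 'a' breaks the string at each occurrence of the separator.
Text: 'tap dog sun map'
Parts after split:
  Part 1: 't'
  Part 2: 'p dog sun m'
  Part 3: 'p'
Total parts: 3

3


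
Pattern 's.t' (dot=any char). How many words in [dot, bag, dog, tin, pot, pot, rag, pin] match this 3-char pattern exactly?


Pattern 's.t' means: starts with 's', any single char, ends with 't'.
Checking each word (must be exactly 3 chars):
  'dot' (len=3): no
  'bag' (len=3): no
  'dog' (len=3): no
  'tin' (len=3): no
  'pot' (len=3): no
  'pot' (len=3): no
  'rag' (len=3): no
  'pin' (len=3): no
Matching words: []
Total: 0

0


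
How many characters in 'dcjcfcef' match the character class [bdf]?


Character class [bdf] matches any of: {b, d, f}
Scanning string 'dcjcfcef' character by character:
  pos 0: 'd' -> MATCH
  pos 1: 'c' -> no
  pos 2: 'j' -> no
  pos 3: 'c' -> no
  pos 4: 'f' -> MATCH
  pos 5: 'c' -> no
  pos 6: 'e' -> no
  pos 7: 'f' -> MATCH
Total matches: 3

3


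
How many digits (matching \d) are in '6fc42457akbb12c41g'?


\d matches any digit 0-9.
Scanning '6fc42457akbb12c41g':
  pos 0: '6' -> DIGIT
  pos 3: '4' -> DIGIT
  pos 4: '2' -> DIGIT
  pos 5: '4' -> DIGIT
  pos 6: '5' -> DIGIT
  pos 7: '7' -> DIGIT
  pos 12: '1' -> DIGIT
  pos 13: '2' -> DIGIT
  pos 15: '4' -> DIGIT
  pos 16: '1' -> DIGIT
Digits found: ['6', '4', '2', '4', '5', '7', '1', '2', '4', '1']
Total: 10

10


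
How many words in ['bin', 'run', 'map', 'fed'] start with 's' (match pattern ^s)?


Pattern ^s anchors to start of word. Check which words begin with 's':
  'bin' -> no
  'run' -> no
  'map' -> no
  'fed' -> no
Matching words: []
Count: 0

0


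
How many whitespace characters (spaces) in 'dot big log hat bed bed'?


\s matches whitespace characters (spaces, tabs, etc.).
Text: 'dot big log hat bed bed'
This text has 6 words separated by spaces.
Number of spaces = number of words - 1 = 6 - 1 = 5

5


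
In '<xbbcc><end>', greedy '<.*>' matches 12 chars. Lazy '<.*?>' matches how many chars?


Greedy '<.*>' tries to match as MUCH as possible.
Lazy '<.*?>' tries to match as LITTLE as possible.

String: '<xbbcc><end>'
Greedy '<.*>' starts at first '<' and extends to the LAST '>': '<xbbcc><end>' (12 chars)
Lazy '<.*?>' starts at first '<' and stops at the FIRST '>': '<xbbcc>' (7 chars)

7


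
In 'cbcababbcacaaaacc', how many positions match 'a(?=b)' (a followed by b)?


Lookahead 'a(?=b)' matches 'a' only when followed by 'b'.
String: 'cbcababbcacaaaacc'
Checking each position where char is 'a':
  pos 3: 'a' -> MATCH (next='b')
  pos 5: 'a' -> MATCH (next='b')
  pos 9: 'a' -> no (next='c')
  pos 11: 'a' -> no (next='a')
  pos 12: 'a' -> no (next='a')
  pos 13: 'a' -> no (next='a')
  pos 14: 'a' -> no (next='c')
Matching positions: [3, 5]
Count: 2

2


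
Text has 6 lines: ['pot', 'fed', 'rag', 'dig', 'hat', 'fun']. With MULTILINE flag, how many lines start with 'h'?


With MULTILINE flag, ^ matches the start of each line.
Lines: ['pot', 'fed', 'rag', 'dig', 'hat', 'fun']
Checking which lines start with 'h':
  Line 1: 'pot' -> no
  Line 2: 'fed' -> no
  Line 3: 'rag' -> no
  Line 4: 'dig' -> no
  Line 5: 'hat' -> MATCH
  Line 6: 'fun' -> no
Matching lines: ['hat']
Count: 1

1


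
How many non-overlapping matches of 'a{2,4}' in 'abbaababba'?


Pattern 'a{2,4}' matches between 2 and 4 consecutive a's (greedy).
String: 'abbaababba'
Finding runs of a's and applying greedy matching:
  Run at pos 0: 'a' (length 1)
  Run at pos 3: 'aa' (length 2)
  Run at pos 6: 'a' (length 1)
  Run at pos 9: 'a' (length 1)
Matches: ['aa']
Count: 1

1


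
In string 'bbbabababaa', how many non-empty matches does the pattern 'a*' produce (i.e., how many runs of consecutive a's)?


Pattern 'a*' matches zero or more a's. We want non-empty runs of consecutive a's.
String: 'bbbabababaa'
Walking through the string to find runs of a's:
  Run 1: positions 3-3 -> 'a'
  Run 2: positions 5-5 -> 'a'
  Run 3: positions 7-7 -> 'a'
  Run 4: positions 9-10 -> 'aa'
Non-empty runs found: ['a', 'a', 'a', 'aa']
Count: 4

4


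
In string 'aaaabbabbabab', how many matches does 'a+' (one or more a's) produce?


Pattern 'a+' matches one or more consecutive a's.
String: 'aaaabbabbabab'
Scanning for runs of a:
  Match 1: 'aaaa' (length 4)
  Match 2: 'a' (length 1)
  Match 3: 'a' (length 1)
  Match 4: 'a' (length 1)
Total matches: 4

4


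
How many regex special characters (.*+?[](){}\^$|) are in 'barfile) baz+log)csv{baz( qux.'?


Regex special characters are: . * + ? [ ] ( ) { } \ ^ $ |
Scanning 'barfile) baz+log)csv{baz( qux.':
  pos 7: ')' -> SPECIAL
  pos 12: '+' -> SPECIAL
  pos 16: ')' -> SPECIAL
  pos 20: '{' -> SPECIAL
  pos 24: '(' -> SPECIAL
  pos 29: '.' -> SPECIAL
Special chars found: [')', '+', ')', '{', '(', '.']
Total: 6

6


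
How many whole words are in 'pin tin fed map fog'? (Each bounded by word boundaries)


Word boundaries (\b) mark the start/end of each word.
Text: 'pin tin fed map fog'
Splitting by whitespace:
  Word 1: 'pin'
  Word 2: 'tin'
  Word 3: 'fed'
  Word 4: 'map'
  Word 5: 'fog'
Total whole words: 5

5


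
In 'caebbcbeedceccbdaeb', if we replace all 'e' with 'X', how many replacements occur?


re.sub('e', 'X', text) replaces every occurrence of 'e' with 'X'.
Text: 'caebbcbeedceccbdaeb'
Scanning for 'e':
  pos 2: 'e' -> replacement #1
  pos 7: 'e' -> replacement #2
  pos 8: 'e' -> replacement #3
  pos 11: 'e' -> replacement #4
  pos 17: 'e' -> replacement #5
Total replacements: 5

5


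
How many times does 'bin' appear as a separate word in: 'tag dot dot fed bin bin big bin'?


Scanning each word for exact match 'bin':
  Word 1: 'tag' -> no
  Word 2: 'dot' -> no
  Word 3: 'dot' -> no
  Word 4: 'fed' -> no
  Word 5: 'bin' -> MATCH
  Word 6: 'bin' -> MATCH
  Word 7: 'big' -> no
  Word 8: 'bin' -> MATCH
Total matches: 3

3


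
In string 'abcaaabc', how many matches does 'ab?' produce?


Pattern 'ab?' matches 'a' optionally followed by 'b'.
String: 'abcaaabc'
Scanning left to right for 'a' then checking next char:
  Match 1: 'ab' (a followed by b)
  Match 2: 'a' (a not followed by b)
  Match 3: 'a' (a not followed by b)
  Match 4: 'ab' (a followed by b)
Total matches: 4

4


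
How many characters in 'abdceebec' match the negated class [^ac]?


Negated class [^ac] matches any char NOT in {a, c}
Scanning 'abdceebec':
  pos 0: 'a' -> no (excluded)
  pos 1: 'b' -> MATCH
  pos 2: 'd' -> MATCH
  pos 3: 'c' -> no (excluded)
  pos 4: 'e' -> MATCH
  pos 5: 'e' -> MATCH
  pos 6: 'b' -> MATCH
  pos 7: 'e' -> MATCH
  pos 8: 'c' -> no (excluded)
Total matches: 6

6


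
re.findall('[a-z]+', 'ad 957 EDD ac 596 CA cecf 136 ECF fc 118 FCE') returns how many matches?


Pattern '[a-z]+' finds one or more lowercase letters.
Text: 'ad 957 EDD ac 596 CA cecf 136 ECF fc 118 FCE'
Scanning for matches:
  Match 1: 'ad'
  Match 2: 'ac'
  Match 3: 'cecf'
  Match 4: 'fc'
Total matches: 4

4


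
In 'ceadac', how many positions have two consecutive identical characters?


Looking for consecutive identical characters in 'ceadac':
  pos 0-1: 'c' vs 'e' -> different
  pos 1-2: 'e' vs 'a' -> different
  pos 2-3: 'a' vs 'd' -> different
  pos 3-4: 'd' vs 'a' -> different
  pos 4-5: 'a' vs 'c' -> different
Consecutive identical pairs: []
Count: 0

0


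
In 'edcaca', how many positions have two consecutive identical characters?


Looking for consecutive identical characters in 'edcaca':
  pos 0-1: 'e' vs 'd' -> different
  pos 1-2: 'd' vs 'c' -> different
  pos 2-3: 'c' vs 'a' -> different
  pos 3-4: 'a' vs 'c' -> different
  pos 4-5: 'c' vs 'a' -> different
Consecutive identical pairs: []
Count: 0

0


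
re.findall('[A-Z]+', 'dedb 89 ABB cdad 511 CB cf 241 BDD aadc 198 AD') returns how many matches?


Pattern '[A-Z]+' finds one or more uppercase letters.
Text: 'dedb 89 ABB cdad 511 CB cf 241 BDD aadc 198 AD'
Scanning for matches:
  Match 1: 'ABB'
  Match 2: 'CB'
  Match 3: 'BDD'
  Match 4: 'AD'
Total matches: 4

4


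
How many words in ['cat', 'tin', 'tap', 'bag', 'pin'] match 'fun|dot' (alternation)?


Alternation 'fun|dot' matches either 'fun' or 'dot'.
Checking each word:
  'cat' -> no
  'tin' -> no
  'tap' -> no
  'bag' -> no
  'pin' -> no
Matches: []
Count: 0

0


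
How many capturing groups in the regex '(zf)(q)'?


To count capturing groups, count each '(' that starts a group.
Pattern: '(zf)(q)'
Walking through the pattern:
  Position 0: '(' -> group #1
  Position 4: '(' -> group #2
Total capturing groups: 2

2


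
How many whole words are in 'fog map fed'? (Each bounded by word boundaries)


Word boundaries (\b) mark the start/end of each word.
Text: 'fog map fed'
Splitting by whitespace:
  Word 1: 'fog'
  Word 2: 'map'
  Word 3: 'fed'
Total whole words: 3

3


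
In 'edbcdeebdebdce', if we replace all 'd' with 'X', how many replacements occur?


re.sub('d', 'X', text) replaces every occurrence of 'd' with 'X'.
Text: 'edbcdeebdebdce'
Scanning for 'd':
  pos 1: 'd' -> replacement #1
  pos 4: 'd' -> replacement #2
  pos 8: 'd' -> replacement #3
  pos 11: 'd' -> replacement #4
Total replacements: 4

4


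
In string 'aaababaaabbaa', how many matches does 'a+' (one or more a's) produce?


Pattern 'a+' matches one or more consecutive a's.
String: 'aaababaaabbaa'
Scanning for runs of a:
  Match 1: 'aaa' (length 3)
  Match 2: 'a' (length 1)
  Match 3: 'aaa' (length 3)
  Match 4: 'aa' (length 2)
Total matches: 4

4


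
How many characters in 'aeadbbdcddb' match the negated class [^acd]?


Negated class [^acd] matches any char NOT in {a, c, d}
Scanning 'aeadbbdcddb':
  pos 0: 'a' -> no (excluded)
  pos 1: 'e' -> MATCH
  pos 2: 'a' -> no (excluded)
  pos 3: 'd' -> no (excluded)
  pos 4: 'b' -> MATCH
  pos 5: 'b' -> MATCH
  pos 6: 'd' -> no (excluded)
  pos 7: 'c' -> no (excluded)
  pos 8: 'd' -> no (excluded)
  pos 9: 'd' -> no (excluded)
  pos 10: 'b' -> MATCH
Total matches: 4

4


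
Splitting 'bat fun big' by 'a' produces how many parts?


Splitting by 'a' breaks the string at each occurrence of the separator.
Text: 'bat fun big'
Parts after split:
  Part 1: 'b'
  Part 2: 't fun big'
Total parts: 2

2


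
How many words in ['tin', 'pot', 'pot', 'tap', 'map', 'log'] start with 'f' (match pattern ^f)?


Pattern ^f anchors to start of word. Check which words begin with 'f':
  'tin' -> no
  'pot' -> no
  'pot' -> no
  'tap' -> no
  'map' -> no
  'log' -> no
Matching words: []
Count: 0

0


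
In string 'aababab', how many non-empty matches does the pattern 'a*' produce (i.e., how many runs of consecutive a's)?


Pattern 'a*' matches zero or more a's. We want non-empty runs of consecutive a's.
String: 'aababab'
Walking through the string to find runs of a's:
  Run 1: positions 0-1 -> 'aa'
  Run 2: positions 3-3 -> 'a'
  Run 3: positions 5-5 -> 'a'
Non-empty runs found: ['aa', 'a', 'a']
Count: 3

3


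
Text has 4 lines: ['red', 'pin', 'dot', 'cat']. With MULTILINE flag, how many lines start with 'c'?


With MULTILINE flag, ^ matches the start of each line.
Lines: ['red', 'pin', 'dot', 'cat']
Checking which lines start with 'c':
  Line 1: 'red' -> no
  Line 2: 'pin' -> no
  Line 3: 'dot' -> no
  Line 4: 'cat' -> MATCH
Matching lines: ['cat']
Count: 1

1


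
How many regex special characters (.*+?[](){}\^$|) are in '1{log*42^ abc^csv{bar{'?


Regex special characters are: . * + ? [ ] ( ) { } \ ^ $ |
Scanning '1{log*42^ abc^csv{bar{':
  pos 1: '{' -> SPECIAL
  pos 5: '*' -> SPECIAL
  pos 8: '^' -> SPECIAL
  pos 13: '^' -> SPECIAL
  pos 17: '{' -> SPECIAL
  pos 21: '{' -> SPECIAL
Special chars found: ['{', '*', '^', '^', '{', '{']
Total: 6

6


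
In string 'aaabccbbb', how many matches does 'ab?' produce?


Pattern 'ab?' matches 'a' optionally followed by 'b'.
String: 'aaabccbbb'
Scanning left to right for 'a' then checking next char:
  Match 1: 'a' (a not followed by b)
  Match 2: 'a' (a not followed by b)
  Match 3: 'ab' (a followed by b)
Total matches: 3

3


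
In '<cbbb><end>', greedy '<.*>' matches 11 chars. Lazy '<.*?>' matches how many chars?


Greedy '<.*>' tries to match as MUCH as possible.
Lazy '<.*?>' tries to match as LITTLE as possible.

String: '<cbbb><end>'
Greedy '<.*>' starts at first '<' and extends to the LAST '>': '<cbbb><end>' (11 chars)
Lazy '<.*?>' starts at first '<' and stops at the FIRST '>': '<cbbb>' (6 chars)

6


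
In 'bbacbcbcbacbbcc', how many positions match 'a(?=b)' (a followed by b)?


Lookahead 'a(?=b)' matches 'a' only when followed by 'b'.
String: 'bbacbcbcbacbbcc'
Checking each position where char is 'a':
  pos 2: 'a' -> no (next='c')
  pos 9: 'a' -> no (next='c')
Matching positions: []
Count: 0

0


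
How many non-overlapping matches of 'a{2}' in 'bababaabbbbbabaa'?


Pattern 'a{2}' matches exactly 2 consecutive a's (greedy, non-overlapping).
String: 'bababaabbbbbabaa'
Scanning for runs of a's:
  Run at pos 1: 'a' (length 1) -> 0 match(es)
  Run at pos 3: 'a' (length 1) -> 0 match(es)
  Run at pos 5: 'aa' (length 2) -> 1 match(es)
  Run at pos 12: 'a' (length 1) -> 0 match(es)
  Run at pos 14: 'aa' (length 2) -> 1 match(es)
Matches found: ['aa', 'aa']
Total: 2

2


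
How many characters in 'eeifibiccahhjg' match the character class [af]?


Character class [af] matches any of: {a, f}
Scanning string 'eeifibiccahhjg' character by character:
  pos 0: 'e' -> no
  pos 1: 'e' -> no
  pos 2: 'i' -> no
  pos 3: 'f' -> MATCH
  pos 4: 'i' -> no
  pos 5: 'b' -> no
  pos 6: 'i' -> no
  pos 7: 'c' -> no
  pos 8: 'c' -> no
  pos 9: 'a' -> MATCH
  pos 10: 'h' -> no
  pos 11: 'h' -> no
  pos 12: 'j' -> no
  pos 13: 'g' -> no
Total matches: 2

2


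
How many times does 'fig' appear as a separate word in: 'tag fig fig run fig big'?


Scanning each word for exact match 'fig':
  Word 1: 'tag' -> no
  Word 2: 'fig' -> MATCH
  Word 3: 'fig' -> MATCH
  Word 4: 'run' -> no
  Word 5: 'fig' -> MATCH
  Word 6: 'big' -> no
Total matches: 3

3


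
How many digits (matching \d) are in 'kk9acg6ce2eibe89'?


\d matches any digit 0-9.
Scanning 'kk9acg6ce2eibe89':
  pos 2: '9' -> DIGIT
  pos 6: '6' -> DIGIT
  pos 9: '2' -> DIGIT
  pos 14: '8' -> DIGIT
  pos 15: '9' -> DIGIT
Digits found: ['9', '6', '2', '8', '9']
Total: 5

5


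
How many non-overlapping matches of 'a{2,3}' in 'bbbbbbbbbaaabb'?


Pattern 'a{2,3}' matches between 2 and 3 consecutive a's (greedy).
String: 'bbbbbbbbbaaabb'
Finding runs of a's and applying greedy matching:
  Run at pos 9: 'aaa' (length 3)
Matches: ['aaa']
Count: 1

1


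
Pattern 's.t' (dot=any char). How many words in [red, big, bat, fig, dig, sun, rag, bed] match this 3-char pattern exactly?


Pattern 's.t' means: starts with 's', any single char, ends with 't'.
Checking each word (must be exactly 3 chars):
  'red' (len=3): no
  'big' (len=3): no
  'bat' (len=3): no
  'fig' (len=3): no
  'dig' (len=3): no
  'sun' (len=3): no
  'rag' (len=3): no
  'bed' (len=3): no
Matching words: []
Total: 0

0


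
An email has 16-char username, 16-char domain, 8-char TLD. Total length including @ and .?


An email address has format: username@domain.tld
Username length: 16
'@' character: 1
Domain length: 16
'.' character: 1
TLD length: 8
Total = 16 + 1 + 16 + 1 + 8 = 42

42


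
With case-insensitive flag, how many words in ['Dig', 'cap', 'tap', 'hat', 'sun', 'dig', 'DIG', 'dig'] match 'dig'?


Case-insensitive matching: compare each word's lowercase form to 'dig'.
  'Dig' -> lower='dig' -> MATCH
  'cap' -> lower='cap' -> no
  'tap' -> lower='tap' -> no
  'hat' -> lower='hat' -> no
  'sun' -> lower='sun' -> no
  'dig' -> lower='dig' -> MATCH
  'DIG' -> lower='dig' -> MATCH
  'dig' -> lower='dig' -> MATCH
Matches: ['Dig', 'dig', 'DIG', 'dig']
Count: 4

4


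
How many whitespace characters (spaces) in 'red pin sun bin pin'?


\s matches whitespace characters (spaces, tabs, etc.).
Text: 'red pin sun bin pin'
This text has 5 words separated by spaces.
Number of spaces = number of words - 1 = 5 - 1 = 4

4


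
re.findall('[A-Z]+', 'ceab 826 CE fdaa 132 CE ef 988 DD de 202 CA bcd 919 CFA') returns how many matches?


Pattern '[A-Z]+' finds one or more uppercase letters.
Text: 'ceab 826 CE fdaa 132 CE ef 988 DD de 202 CA bcd 919 CFA'
Scanning for matches:
  Match 1: 'CE'
  Match 2: 'CE'
  Match 3: 'DD'
  Match 4: 'CA'
  Match 5: 'CFA'
Total matches: 5

5


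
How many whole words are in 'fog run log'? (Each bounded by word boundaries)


Word boundaries (\b) mark the start/end of each word.
Text: 'fog run log'
Splitting by whitespace:
  Word 1: 'fog'
  Word 2: 'run'
  Word 3: 'log'
Total whole words: 3

3


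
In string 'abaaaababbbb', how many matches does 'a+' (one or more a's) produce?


Pattern 'a+' matches one or more consecutive a's.
String: 'abaaaababbbb'
Scanning for runs of a:
  Match 1: 'a' (length 1)
  Match 2: 'aaaa' (length 4)
  Match 3: 'a' (length 1)
Total matches: 3

3


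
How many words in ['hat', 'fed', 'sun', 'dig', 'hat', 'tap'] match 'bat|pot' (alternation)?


Alternation 'bat|pot' matches either 'bat' or 'pot'.
Checking each word:
  'hat' -> no
  'fed' -> no
  'sun' -> no
  'dig' -> no
  'hat' -> no
  'tap' -> no
Matches: []
Count: 0

0


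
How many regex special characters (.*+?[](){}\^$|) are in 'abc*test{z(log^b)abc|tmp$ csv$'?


Regex special characters are: . * + ? [ ] ( ) { } \ ^ $ |
Scanning 'abc*test{z(log^b)abc|tmp$ csv$':
  pos 3: '*' -> SPECIAL
  pos 8: '{' -> SPECIAL
  pos 10: '(' -> SPECIAL
  pos 14: '^' -> SPECIAL
  pos 16: ')' -> SPECIAL
  pos 20: '|' -> SPECIAL
  pos 24: '$' -> SPECIAL
  pos 29: '$' -> SPECIAL
Special chars found: ['*', '{', '(', '^', ')', '|', '$', '$']
Total: 8

8


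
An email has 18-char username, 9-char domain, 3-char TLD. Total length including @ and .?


An email address has format: username@domain.tld
Username length: 18
'@' character: 1
Domain length: 9
'.' character: 1
TLD length: 3
Total = 18 + 1 + 9 + 1 + 3 = 32

32


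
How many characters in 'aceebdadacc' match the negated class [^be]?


Negated class [^be] matches any char NOT in {b, e}
Scanning 'aceebdadacc':
  pos 0: 'a' -> MATCH
  pos 1: 'c' -> MATCH
  pos 2: 'e' -> no (excluded)
  pos 3: 'e' -> no (excluded)
  pos 4: 'b' -> no (excluded)
  pos 5: 'd' -> MATCH
  pos 6: 'a' -> MATCH
  pos 7: 'd' -> MATCH
  pos 8: 'a' -> MATCH
  pos 9: 'c' -> MATCH
  pos 10: 'c' -> MATCH
Total matches: 8

8


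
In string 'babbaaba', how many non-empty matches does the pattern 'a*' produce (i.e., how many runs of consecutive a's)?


Pattern 'a*' matches zero or more a's. We want non-empty runs of consecutive a's.
String: 'babbaaba'
Walking through the string to find runs of a's:
  Run 1: positions 1-1 -> 'a'
  Run 2: positions 4-5 -> 'aa'
  Run 3: positions 7-7 -> 'a'
Non-empty runs found: ['a', 'aa', 'a']
Count: 3

3


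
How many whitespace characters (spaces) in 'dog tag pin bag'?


\s matches whitespace characters (spaces, tabs, etc.).
Text: 'dog tag pin bag'
This text has 4 words separated by spaces.
Number of spaces = number of words - 1 = 4 - 1 = 3

3


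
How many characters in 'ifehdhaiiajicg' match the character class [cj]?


Character class [cj] matches any of: {c, j}
Scanning string 'ifehdhaiiajicg' character by character:
  pos 0: 'i' -> no
  pos 1: 'f' -> no
  pos 2: 'e' -> no
  pos 3: 'h' -> no
  pos 4: 'd' -> no
  pos 5: 'h' -> no
  pos 6: 'a' -> no
  pos 7: 'i' -> no
  pos 8: 'i' -> no
  pos 9: 'a' -> no
  pos 10: 'j' -> MATCH
  pos 11: 'i' -> no
  pos 12: 'c' -> MATCH
  pos 13: 'g' -> no
Total matches: 2

2


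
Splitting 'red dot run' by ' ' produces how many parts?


Splitting by ' ' breaks the string at each occurrence of the separator.
Text: 'red dot run'
Parts after split:
  Part 1: 'red'
  Part 2: 'dot'
  Part 3: 'run'
Total parts: 3

3


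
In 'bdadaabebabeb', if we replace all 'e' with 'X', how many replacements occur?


re.sub('e', 'X', text) replaces every occurrence of 'e' with 'X'.
Text: 'bdadaabebabeb'
Scanning for 'e':
  pos 7: 'e' -> replacement #1
  pos 11: 'e' -> replacement #2
Total replacements: 2

2


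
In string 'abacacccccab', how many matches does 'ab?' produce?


Pattern 'ab?' matches 'a' optionally followed by 'b'.
String: 'abacacccccab'
Scanning left to right for 'a' then checking next char:
  Match 1: 'ab' (a followed by b)
  Match 2: 'a' (a not followed by b)
  Match 3: 'a' (a not followed by b)
  Match 4: 'ab' (a followed by b)
Total matches: 4

4


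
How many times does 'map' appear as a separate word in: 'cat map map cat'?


Scanning each word for exact match 'map':
  Word 1: 'cat' -> no
  Word 2: 'map' -> MATCH
  Word 3: 'map' -> MATCH
  Word 4: 'cat' -> no
Total matches: 2

2


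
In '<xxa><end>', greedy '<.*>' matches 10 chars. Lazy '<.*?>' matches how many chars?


Greedy '<.*>' tries to match as MUCH as possible.
Lazy '<.*?>' tries to match as LITTLE as possible.

String: '<xxa><end>'
Greedy '<.*>' starts at first '<' and extends to the LAST '>': '<xxa><end>' (10 chars)
Lazy '<.*?>' starts at first '<' and stops at the FIRST '>': '<xxa>' (5 chars)

5


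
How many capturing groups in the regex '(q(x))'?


To count capturing groups, count each '(' that starts a group.
Pattern: '(q(x))'
Walking through the pattern:
  Position 0: '(' -> group #1
  Position 2: '(' -> group #2
Total capturing groups: 2

2


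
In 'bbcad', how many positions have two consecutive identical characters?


Looking for consecutive identical characters in 'bbcad':
  pos 0-1: 'b' vs 'b' -> MATCH ('bb')
  pos 1-2: 'b' vs 'c' -> different
  pos 2-3: 'c' vs 'a' -> different
  pos 3-4: 'a' vs 'd' -> different
Consecutive identical pairs: ['bb']
Count: 1

1


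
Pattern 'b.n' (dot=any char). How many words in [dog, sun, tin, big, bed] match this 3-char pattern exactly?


Pattern 'b.n' means: starts with 'b', any single char, ends with 'n'.
Checking each word (must be exactly 3 chars):
  'dog' (len=3): no
  'sun' (len=3): no
  'tin' (len=3): no
  'big' (len=3): no
  'bed' (len=3): no
Matching words: []
Total: 0

0


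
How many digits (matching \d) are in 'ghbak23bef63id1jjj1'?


\d matches any digit 0-9.
Scanning 'ghbak23bef63id1jjj1':
  pos 5: '2' -> DIGIT
  pos 6: '3' -> DIGIT
  pos 10: '6' -> DIGIT
  pos 11: '3' -> DIGIT
  pos 14: '1' -> DIGIT
  pos 18: '1' -> DIGIT
Digits found: ['2', '3', '6', '3', '1', '1']
Total: 6

6


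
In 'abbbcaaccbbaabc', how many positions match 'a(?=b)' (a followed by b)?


Lookahead 'a(?=b)' matches 'a' only when followed by 'b'.
String: 'abbbcaaccbbaabc'
Checking each position where char is 'a':
  pos 0: 'a' -> MATCH (next='b')
  pos 5: 'a' -> no (next='a')
  pos 6: 'a' -> no (next='c')
  pos 11: 'a' -> no (next='a')
  pos 12: 'a' -> MATCH (next='b')
Matching positions: [0, 12]
Count: 2

2


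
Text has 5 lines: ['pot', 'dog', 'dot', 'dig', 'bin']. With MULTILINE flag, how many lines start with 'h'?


With MULTILINE flag, ^ matches the start of each line.
Lines: ['pot', 'dog', 'dot', 'dig', 'bin']
Checking which lines start with 'h':
  Line 1: 'pot' -> no
  Line 2: 'dog' -> no
  Line 3: 'dot' -> no
  Line 4: 'dig' -> no
  Line 5: 'bin' -> no
Matching lines: []
Count: 0

0


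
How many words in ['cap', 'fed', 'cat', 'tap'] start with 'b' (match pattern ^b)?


Pattern ^b anchors to start of word. Check which words begin with 'b':
  'cap' -> no
  'fed' -> no
  'cat' -> no
  'tap' -> no
Matching words: []
Count: 0

0


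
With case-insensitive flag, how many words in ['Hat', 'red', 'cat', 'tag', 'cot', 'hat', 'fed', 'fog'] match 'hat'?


Case-insensitive matching: compare each word's lowercase form to 'hat'.
  'Hat' -> lower='hat' -> MATCH
  'red' -> lower='red' -> no
  'cat' -> lower='cat' -> no
  'tag' -> lower='tag' -> no
  'cot' -> lower='cot' -> no
  'hat' -> lower='hat' -> MATCH
  'fed' -> lower='fed' -> no
  'fog' -> lower='fog' -> no
Matches: ['Hat', 'hat']
Count: 2

2
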